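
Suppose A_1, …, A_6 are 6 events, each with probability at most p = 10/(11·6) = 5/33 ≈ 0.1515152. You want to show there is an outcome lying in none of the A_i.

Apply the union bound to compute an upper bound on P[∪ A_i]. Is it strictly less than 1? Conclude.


Union bound: P[∪_{i=1}^{6} A_i] ≤ Σ_i P[A_i] ≤ 6·p = 6·(5/33) = 10/11.
Numerically: 10/11 ≈ 0.9090909.
Is 10/11 < 1? YES.
Since P[∪ A_i] ≤ 10/11 < 1, the complement has P[∩ A_i^c] ≥ 1 − 10/11 = 1/11 > 0, so some outcome avoids every A_i.

6·p = 10/11 ≈ 0.9090909; existence CERTIFIED by the union bound.


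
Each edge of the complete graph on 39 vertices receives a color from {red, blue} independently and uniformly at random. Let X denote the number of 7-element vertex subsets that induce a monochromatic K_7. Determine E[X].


Let X = Σ_S X_S over the C(39, 7) = 15380937 subsets S of size 7, where X_S = 1 if the K_7 on S is monochromatic.
For a fixed S, the K_7 on S has C(7, 2) = 21 edges. P[all 21 edges red] = (1/2)^21, and likewise for blue, so P[monochromatic] = 2·(1/2)^21 = 2^{1 − 21} = 1/1048576.
By linearity: E[X] = C(39, 7) · 2^{1 − 21} = 15380937 · 1/1048576 = 15380937/1048576.
Numerically: E[X] ≈ 14.6684.

E[X] = C(39,7)·2^(1−C(7,2)) = 15380937/1048576 ≈ 14.6684.


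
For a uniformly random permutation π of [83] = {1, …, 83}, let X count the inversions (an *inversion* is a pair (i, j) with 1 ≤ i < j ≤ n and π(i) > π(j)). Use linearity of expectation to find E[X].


Write X = Σ X_I over the C(83, 2) = 3403 pairs i < j, with X_I the indicator of one inversion.
There are 3403 indicators.
For each fixed pair i < j, the values π(i) and π(j) are two distinct elements of {1, …, 83} in uniformly random order; by symmetry P[π(i) > π(j)] = 1/2.
By linearity: E[X] = 3403 · (1/2) = C(83, 2) · (1/2) = 3403/2 = 3403/2 ≈ 1701.500.

E[X] = 3403/2 = 1701.500.


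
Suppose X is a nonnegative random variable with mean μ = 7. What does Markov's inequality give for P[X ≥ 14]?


μ = E[X] = 7, a = 14.
Markov: P[X ≥ 14] ≤ μ/a = (7)/14 = 1/2.
Numerically: ≈ 0.5000.
(Since a = 14 > μ = 7.0000, the bound 1/2 is < 1 and informative.)

P[X ≥ 14] ≤ 1/2 ≈ 0.5000.


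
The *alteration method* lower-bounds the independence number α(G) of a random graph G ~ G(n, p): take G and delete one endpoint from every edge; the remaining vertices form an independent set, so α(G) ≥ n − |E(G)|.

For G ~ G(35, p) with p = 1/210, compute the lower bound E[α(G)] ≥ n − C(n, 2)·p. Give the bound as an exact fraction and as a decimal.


E[|E(G)|] = C(35, 2)·p = 595 · (1/210) = 17/6.
E[α(G)] ≥ n − E[|E(G)|] = 35 − 17/6 = 193/6.
Numerically: ≈ 32.16667.
(This is only a lower bound; the true E[α(G)] may be larger.)

E[α(G)] ≥ 193/6 ≈ 32.16667.


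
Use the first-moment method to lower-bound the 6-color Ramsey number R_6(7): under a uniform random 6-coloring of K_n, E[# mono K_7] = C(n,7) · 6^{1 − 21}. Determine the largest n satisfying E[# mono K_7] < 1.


We need C(n, 7) · 6^{1 − 21} < 1, i.e. C(n, 7) < 6^{21 − 1} = 3656158440062976.
Check values of n near the boundary:
  n = 566: C(566, 7) = 3557206237959440; 3557206237959440 < 3656158440062976? YES
  n = 567: C(567, 7) = 3601671315933933; 3601671315933933 < 3656158440062976? YES
  n = 568: C(568, 7) = 3646611956239704; 3646611956239704 < 3656158440062976? YES
  n = 569: C(569, 7) = 3692032389858348; 3692032389858348 < 3656158440062976? NO
  n = 570: C(570, 7) = 3737936877831720; 3737936877831720 < 3656158440062976? NO
The largest n with C(n, 7) < 3656158440062976 is n = 568 (where E[X] = 16882462760369/16926659444736 ≈ 0.997). Hence R_6(7) > 568, i.e. R_6(7) ≥ 569.

Largest n = 568; hence R_6(7) > 568.


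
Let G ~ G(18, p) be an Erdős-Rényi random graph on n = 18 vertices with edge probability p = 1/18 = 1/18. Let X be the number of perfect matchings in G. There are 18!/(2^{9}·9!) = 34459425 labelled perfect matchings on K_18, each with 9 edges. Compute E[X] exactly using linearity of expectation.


K_18 has 18!/(2^{9}·9!) = 34459425 labelled perfect matchings.
For each such perfect matching H, let X_H = 1 if all 9 edges of H are present in G. Then P[X_H = 1] = p^{9} = (1/18)^{9} = 1/198359290368.
By linearity: E[X] = Σ_H E[X_H] = 34459425 · p^{9} = 34459425 · 1/198359290368 = 425425/2448880128.
Numerically: E[X] ≈ 0.000174.

E[X] = 34459425 · (1/18)^{9} = 425425/2448880128 ≈ 0.000174.


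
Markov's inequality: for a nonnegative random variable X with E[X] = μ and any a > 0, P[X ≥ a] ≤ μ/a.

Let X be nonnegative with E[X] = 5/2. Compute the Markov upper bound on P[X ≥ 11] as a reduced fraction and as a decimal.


μ = E[X] = 5/2, a = 11.
Markov: P[X ≥ 11] ≤ μ/a = (5/2)/11 = 5/22.
Numerically: ≈ 0.227273.
(Since a = 11 > μ = 2.500000, the bound 5/22 is < 1 and informative.)

P[X ≥ 11] ≤ 5/22 ≈ 0.227273.


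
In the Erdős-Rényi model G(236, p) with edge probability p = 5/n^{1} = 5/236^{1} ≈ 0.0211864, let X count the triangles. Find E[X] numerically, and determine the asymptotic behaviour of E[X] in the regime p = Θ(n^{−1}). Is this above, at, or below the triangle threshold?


Number of potential triangles: C(236, 3) = 2162940.
Each occurs with probability p³ ≈ (0.0211864)³ ≈ 9.50985739e-06.
By linearity: E[X] = C(236, 3)·p³ ≈ 2162940 · 9.50985739e-06 ≈ 20.569251.
Here α = 1, so p = 5/n is exactly at the triangle threshold p ~ 1/n. Asymptotically E[X] → c³/6 = 5³/6 = 125/6 ≈ 20.833333, a bounded constant. In this regime the triangle count is asymptotically Poisson(c³/6).

E[X] ≈ 20.569251; in regime p = Θ(1/n^{1}) E[X] stays bounded (at the triangle threshold p ~ 1/n).


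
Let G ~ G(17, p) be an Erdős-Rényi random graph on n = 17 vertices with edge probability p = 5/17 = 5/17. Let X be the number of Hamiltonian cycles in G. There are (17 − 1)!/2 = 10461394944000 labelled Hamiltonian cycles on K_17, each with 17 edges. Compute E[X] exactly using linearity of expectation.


K_17 has (17 − 1)!/2 = 10461394944000 labelled Hamiltonian cycles.
For each such Hamiltonian cycle H, let X_H = 1 if all 17 edges of H are present in G. Then P[X_H = 1] = p^{17} = (5/17)^{17} = 762939453125/827240261886336764177.
By linearity: E[X] = Σ_H E[X_H] = 10461394944000 · p^{17} = 10461394944000 · 762939453125/827240261886336764177 = 7981410937500000000000000/827240261886336764177.
Numerically: E[X] ≈ 9.65e+03.

E[X] = 10461394944000 · (5/17)^{17} = 7981410937500000000000000/827240261886336764177 ≈ 9.65e+03.


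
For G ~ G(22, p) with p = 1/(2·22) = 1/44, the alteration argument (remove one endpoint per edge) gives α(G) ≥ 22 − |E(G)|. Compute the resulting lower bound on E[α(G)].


E[|E(G)|] = C(22, 2)·p = 231 · (1/44) = 21/4.
E[α(G)] ≥ n − E[|E(G)|] = 22 − 21/4 = 67/4.
Numerically: ≈ 16.7500.
(This is only a lower bound; the true E[α(G)] may be larger.)

E[α(G)] ≥ 67/4 ≈ 16.7500.


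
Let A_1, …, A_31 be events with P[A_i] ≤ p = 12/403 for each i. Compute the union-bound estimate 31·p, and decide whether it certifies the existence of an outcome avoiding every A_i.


Union bound: P[∪_{i=1}^{31} A_i] ≤ Σ_i P[A_i] ≤ 31·p = 31·(12/403) = 12/13.
Numerically: 12/13 ≈ 0.9231.
Is 12/13 < 1? YES.
Since P[∪ A_i] ≤ 12/13 < 1, the complement has P[∩ A_i^c] ≥ 1 − 12/13 = 1/13 > 0, so some outcome avoids every A_i.

31·p = 12/13 ≈ 0.9231; existence CERTIFIED by the union bound.


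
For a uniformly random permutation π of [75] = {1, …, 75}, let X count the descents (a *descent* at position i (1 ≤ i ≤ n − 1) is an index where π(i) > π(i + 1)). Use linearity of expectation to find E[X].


Write X = Σ X_I over i = 1, …, 74, with X_I the indicator of one descent.
There are 74 indicators.
For each fixed i, the pair (π(i), π(i+1)) is a uniformly random ordered pair of distinct values from {1, …, 75}; by symmetry P[π(i) > π(i+1)] = 1/2.
By linearity: E[X] = 74 · (1/2) = (75 − 1) · (1/2) = 37 ≈ 37.0000.

E[X] = 37 = 37.0000.


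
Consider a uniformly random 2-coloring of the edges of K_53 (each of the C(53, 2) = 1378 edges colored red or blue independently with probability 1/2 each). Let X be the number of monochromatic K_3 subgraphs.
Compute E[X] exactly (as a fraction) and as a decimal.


Let X = Σ_S X_S over the C(53, 3) = 23426 subsets S of size 3, where X_S = 1 if the K_3 on S is monochromatic.
For a fixed S, the K_3 on S has C(3, 2) = 3 edges. P[all 3 edges red] = (1/2)^3, and likewise for blue, so P[monochromatic] = 2·(1/2)^3 = 2^{1 − 3} = 1/4.
By linearity of expectation: E[X] = C(53, 3) · 2^{1 − 3} = 23426 · 1/4 = 11713/2.
Numerically: E[X] ≈ 5856.500000.

E[X] = C(53,3)·2^(1−C(3,2)) = 11713/2 ≈ 5856.500000.


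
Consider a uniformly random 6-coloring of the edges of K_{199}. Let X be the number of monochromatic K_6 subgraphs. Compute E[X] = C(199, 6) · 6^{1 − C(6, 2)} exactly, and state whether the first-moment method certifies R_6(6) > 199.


E[X] = C(199, 6) · 6^{1 − 15} = 79936367511 · 6^{−14} = 79936367511/78364164096.
As a reduced fraction: E[X] = 26645455837/26121388032 ≈ 1.020063.
Is E[X] < 1? NO.
Since E[X] ≥ 1, the first-moment bound is inconclusive at n = 199; it does NOT by itself certify R_6(6) > 199.

E[X] = 26645455837/26121388032 ≈ 1.020063; E[X] ≥ 1; first-moment method inconclusive here.


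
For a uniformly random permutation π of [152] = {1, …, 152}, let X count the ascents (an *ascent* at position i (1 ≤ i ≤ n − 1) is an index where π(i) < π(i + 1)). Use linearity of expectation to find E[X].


Write X = Σ X_I over i = 1, …, 151, with X_I the indicator of one ascent.
There are 151 indicators.
For each fixed i, the pair (π(i), π(i+1)) is a uniformly random ordered pair of distinct values from {1, …, 152}; by symmetry P[π(i) < π(i+1)] = 1/2.
By linearity: E[X] = 151 · (1/2) = (152 − 1) · (1/2) = 151/2 ≈ 75.5000.

E[X] = 151/2 = 75.5000.


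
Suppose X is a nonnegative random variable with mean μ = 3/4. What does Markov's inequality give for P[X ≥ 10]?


μ = E[X] = 3/4, a = 10.
Markov: P[X ≥ 10] ≤ μ/a = (3/4)/10 = 3/40.
Numerically: ≈ 0.075000.
(Since a = 10 > μ = 0.750000, the bound 3/40 is < 1 and informative.)

P[X ≥ 10] ≤ 3/40 ≈ 0.075000.


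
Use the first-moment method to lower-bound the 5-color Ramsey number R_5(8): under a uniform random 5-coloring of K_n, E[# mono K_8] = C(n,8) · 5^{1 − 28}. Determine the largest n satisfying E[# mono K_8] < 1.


We need C(n, 8) · 5^{1 − 28} < 1, i.e. C(n, 8) < 5^{28 − 1} = 7450580596923828125.
Check values of n near the boundary:
  n = 859: C(859, 8) = 7115855595170747139; 7115855595170747139 < 7450580596923828125? YES
  n = 860: C(860, 8) = 7182671140665308145; 7182671140665308145 < 7450580596923828125? YES
  n = 861: C(861, 8) = 7250034996615275865; 7250034996615275865 < 7450580596923828125? YES
  n = 862: C(862, 8) = 7317951015318931845; 7317951015318931845 < 7450580596923828125? YES
  n = 863: C(863, 8) = 7386423071602617757; 7386423071602617757 < 7450580596923828125? YES
  n = 864: C(864, 8) = 7455455062926006708; 7455455062926006708 < 7450580596923828125? NO
The largest n with C(n, 8) < 7450580596923828125 is n = 863 (where E[X] = 7386423071602617757/7450580596923828125 ≈ 0.991389). Hence R_5(8) > 863, i.e. R_5(8) ≥ 864.

Largest n = 863; hence R_5(8) > 863.


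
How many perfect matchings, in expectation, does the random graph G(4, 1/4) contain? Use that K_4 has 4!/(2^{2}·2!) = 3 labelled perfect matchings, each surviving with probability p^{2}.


K_4 has 4!/(2^{2}·2!) = 3 labelled perfect matchings.
For each such perfect matching H, let X_H = 1 if all 2 edges of H are present in G. Then P[X_H = 1] = p^{2} = (1/4)^{2} = 1/16.
By linearity: E[X] = Σ_H E[X_H] = 3 · p^{2} = 3 · 1/16 = 3/16.
Numerically: E[X] ≈ 0.1875.

E[X] = 3 · (1/4)^{2} = 3/16 ≈ 0.1875.


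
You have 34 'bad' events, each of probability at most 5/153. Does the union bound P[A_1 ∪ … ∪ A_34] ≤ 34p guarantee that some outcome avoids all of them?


Union bound: P[∪_{i=1}^{34} A_i] ≤ Σ_i P[A_i] ≤ 34·p = 34·(5/153) = 10/9.
Numerically: 10/9 ≈ 1.111111.
Is 10/9 < 1? NO.
Since the bound 10/9 is ≥ 1, the union bound is uninformative here; it does NOT by itself certify existence.

34·p = 10/9 ≈ 1.111111; existence NOT certified by the union bound.


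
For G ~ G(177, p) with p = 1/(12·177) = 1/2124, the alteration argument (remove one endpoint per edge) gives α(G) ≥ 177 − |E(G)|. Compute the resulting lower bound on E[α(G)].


E[|E(G)|] = C(177, 2)·p = 15576 · (1/2124) = 22/3.
E[α(G)] ≥ n − E[|E(G)|] = 177 − 22/3 = 509/3.
Numerically: ≈ 169.667.
(This is only a lower bound; the true E[α(G)] may be larger.)

E[α(G)] ≥ 509/3 ≈ 169.667.


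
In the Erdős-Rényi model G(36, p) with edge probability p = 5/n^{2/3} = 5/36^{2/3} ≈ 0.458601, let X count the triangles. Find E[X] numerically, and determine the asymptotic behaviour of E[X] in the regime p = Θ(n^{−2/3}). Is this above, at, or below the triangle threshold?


Number of potential triangles: C(36, 3) = 7140.
Each occurs with probability p³ ≈ (0.458601)³ ≈ 9.64506173e-02.
By linearity: E[X] = C(36, 3)·p³ ≈ 7140 · 9.64506173e-02 ≈ 688.657407.
Since α = 2/3 < 1, p = c/n^{2/3} ≫ 1/n is above the triangle threshold p ~ 1/n. Asymptotically E[X] ~ (c³/6)·n^{3(1−α)} = (5³/6)·n^{1} → ∞; triangles are abundant w.h.p.

E[X] ≈ 688.657407; in regime p = Θ(1/n^{2/3}) E[X] diverges (above the triangle threshold p ~ 1/n).


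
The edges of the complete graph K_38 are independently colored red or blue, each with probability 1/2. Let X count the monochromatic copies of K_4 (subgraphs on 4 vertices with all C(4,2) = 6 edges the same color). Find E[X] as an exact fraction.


Let X = Σ_S X_S over the C(38, 4) = 73815 subsets S of size 4, where X_S = 1 if the K_4 on S is monochromatic.
For a fixed S, the K_4 on S has C(4, 2) = 6 edges. P[all 6 edges red] = (1/2)^6, and likewise for blue, so P[monochromatic] = 2·(1/2)^6 = 2^{1 − 6} = 1/32.
By linearity: E[X] = C(38, 4) · 2^{1 − 6} = 73815 · 1/32 = 73815/32.
Numerically: E[X] ≈ 2306.71875.

E[X] = C(38,4)·2^(1−C(4,2)) = 73815/32 ≈ 2306.71875.


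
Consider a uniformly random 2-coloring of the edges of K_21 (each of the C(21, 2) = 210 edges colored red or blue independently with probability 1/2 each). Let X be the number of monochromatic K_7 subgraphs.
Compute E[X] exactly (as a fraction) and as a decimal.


Let X = Σ_S X_S over the C(21, 7) = 116280 subsets S of size 7, where X_S = 1 if the K_7 on S is monochromatic.
For a fixed S, the K_7 on S has C(7, 2) = 21 edges. P[all 21 edges red] = (1/2)^21, and likewise for blue, so P[monochromatic] = 2·(1/2)^21 = 2^{1 − 21} = 1/1048576.
By linearity: E[X] = C(21, 7) · 2^{1 − 21} = 116280 · 1/1048576 = 14535/131072.
Numerically: E[X] ≈ 0.110893.

E[X] = C(21,7)·2^(1−C(7,2)) = 14535/131072 ≈ 0.110893.


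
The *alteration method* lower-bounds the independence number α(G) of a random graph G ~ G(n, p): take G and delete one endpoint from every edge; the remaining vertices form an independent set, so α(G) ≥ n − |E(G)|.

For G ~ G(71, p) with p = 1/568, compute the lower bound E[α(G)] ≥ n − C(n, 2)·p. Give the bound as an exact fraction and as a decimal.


E[|E(G)|] = C(71, 2)·p = 2485 · (1/568) = 35/8.
E[α(G)] ≥ n − E[|E(G)|] = 71 − 35/8 = 533/8.
Numerically: ≈ 66.6250.
(This is only a lower bound; the true E[α(G)] may be larger.)

E[α(G)] ≥ 533/8 ≈ 66.6250.


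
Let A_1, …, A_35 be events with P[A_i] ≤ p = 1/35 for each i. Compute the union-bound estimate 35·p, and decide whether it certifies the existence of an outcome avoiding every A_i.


Union bound: P[∪_{i=1}^{35} A_i] ≤ Σ_i P[A_i] ≤ 35·p = 35·(1/35) = 1.
Numerically: 1 ≈ 1.0000000.
Is 1 < 1? NO.
Since the bound 1 is ≥ 1, the union bound is uninformative here; it does NOT by itself certify existence.

35·p = 1 ≈ 1.0000000; existence NOT certified by the union bound.


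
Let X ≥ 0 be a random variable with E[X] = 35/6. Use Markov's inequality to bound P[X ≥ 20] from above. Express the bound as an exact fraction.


μ = E[X] = 35/6, a = 20.
Markov: P[X ≥ 20] ≤ μ/a = (35/6)/20 = 7/24.
Numerically: ≈ 0.292.
(Since a = 20 > μ = 5.833, the bound 7/24 is < 1 and informative.)

P[X ≥ 20] ≤ 7/24 ≈ 0.292.


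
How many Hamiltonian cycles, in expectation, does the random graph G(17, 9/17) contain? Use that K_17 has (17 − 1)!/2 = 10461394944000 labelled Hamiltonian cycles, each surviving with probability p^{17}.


K_17 has (17 − 1)!/2 = 10461394944000 labelled Hamiltonian cycles.
For each such Hamiltonian cycle H, let X_H = 1 if all 17 edges of H are present in G. Then P[X_H = 1] = p^{17} = (9/17)^{17} = 16677181699666569/827240261886336764177.
By linearity of expectation: E[X] = Σ_H E[X_H] = 10461394944000 · p^{17} = 10461394944000 · 16677181699666569/827240261886336764177 = 174466584313061171422427136000/827240261886336764177.
Numerically: E[X] ≈ 2.10902e+08.

E[X] = 10461394944000 · (9/17)^{17} = 174466584313061171422427136000/827240261886336764177 ≈ 2.10902e+08.


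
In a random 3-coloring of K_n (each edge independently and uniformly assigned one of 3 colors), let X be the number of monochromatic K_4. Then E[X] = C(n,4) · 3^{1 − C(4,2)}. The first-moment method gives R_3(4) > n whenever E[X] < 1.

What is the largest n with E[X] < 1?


We need C(n, 4) · 3^{1 − 6} < 1, i.e. C(n, 4) < 3^{6 − 1} = 243.
Check values of n near the boundary:
  n = 9: C(9, 4) = 126; 126 < 243? YES
  n = 10: C(10, 4) = 210; 210 < 243? YES
  n = 11: C(11, 4) = 330; 330 < 243? NO
The largest n with C(n, 4) < 243 is n = 10 (where E[X] = 70/81 ≈ 0.864). Hence R_3(4) > 10, i.e. R_3(4) ≥ 11.

Largest n = 10; hence R_3(4) > 10.


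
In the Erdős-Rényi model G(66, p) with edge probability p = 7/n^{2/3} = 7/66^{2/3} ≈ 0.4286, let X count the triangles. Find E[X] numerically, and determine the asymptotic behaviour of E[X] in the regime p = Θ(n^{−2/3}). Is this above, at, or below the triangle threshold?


Number of potential triangles: C(66, 3) = 45760.
Each occurs with probability p³ ≈ (0.4286)³ ≈ 7.874197e-02.
By linearity: E[X] = C(66, 3)·p³ ≈ 45760 · 7.874197e-02 ≈ 3603.2323.
Since α = 2/3 < 1, p = c/n^{2/3} ≫ 1/n is above the triangle threshold p ~ 1/n. Asymptotically E[X] ~ (c³/6)·n^{3(1−α)} = (7³/6)·n^{1} → ∞; triangles are abundant w.h.p.

E[X] ≈ 3603.2323; in regime p = Θ(1/n^{2/3}) E[X] diverges (above the triangle threshold p ~ 1/n).


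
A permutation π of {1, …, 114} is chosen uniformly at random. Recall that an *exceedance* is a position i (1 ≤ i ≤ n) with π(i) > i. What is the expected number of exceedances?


Write X = Σ_{i=1}^{114} X_i, where X_i = 1_{π(i) > i}.
For each fixed i, π(i) is uniform over {1, …, 114} (marginal of a uniform permutation), so P[π(i) > i] = (n − i)/n. Summing: Σ_{i=1}^{114} (n − i)/n = (0 + 1 + … + 113)/114 = 114(114 − 1)/(2·114) = (114 − 1)/2.
Hence E[X] = Σ_{i=1}^{114} (114 − i)/114 = 113/2 ≈ 56.5000.

E[X] = 113/2 = 56.5000.


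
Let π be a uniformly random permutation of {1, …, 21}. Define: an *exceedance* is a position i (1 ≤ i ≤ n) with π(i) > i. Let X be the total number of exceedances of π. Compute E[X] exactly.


Write X = Σ_{i=1}^{21} X_i, where X_i = 1_{π(i) > i}.
For each fixed i, π(i) is uniform over {1, …, 21} (marginal of a uniform permutation), so P[π(i) > i] = (n − i)/n. Summing: Σ_{i=1}^{21} (n − i)/n = (0 + 1 + … + 20)/21 = 21(21 − 1)/(2·21) = (21 − 1)/2.
Hence E[X] = Σ_{i=1}^{21} (21 − i)/21 = 10 ≈ 10.0000.

E[X] = 10 = 10.0000.


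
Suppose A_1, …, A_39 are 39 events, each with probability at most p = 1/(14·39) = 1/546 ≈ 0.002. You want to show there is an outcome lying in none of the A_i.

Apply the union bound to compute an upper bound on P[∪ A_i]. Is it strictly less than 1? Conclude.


Union bound: P[∪_{i=1}^{39} A_i] ≤ Σ_i P[A_i] ≤ 39·p = 39·(1/546) = 1/14.
Numerically: 1/14 ≈ 0.071.
Is 1/14 < 1? YES.
Since P[∪ A_i] ≤ 1/14 < 1, the complement has P[∩ A_i^c] ≥ 1 − 1/14 = 13/14 > 0, so some outcome avoids every A_i.

39·p = 1/14 ≈ 0.071; existence CERTIFIED by the union bound.


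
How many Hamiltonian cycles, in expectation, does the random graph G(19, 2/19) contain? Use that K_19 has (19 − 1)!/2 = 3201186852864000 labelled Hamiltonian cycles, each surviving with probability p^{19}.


K_19 has (19 − 1)!/2 = 3201186852864000 labelled Hamiltonian cycles.
For each such Hamiltonian cycle H, let X_H = 1 if all 19 edges of H are present in G. Then P[X_H = 1] = p^{19} = (2/19)^{19} = 524288/1978419655660313589123979.
By linearity of expectation: E[X] = Σ_H E[X_H] = 3201186852864000 · p^{19} = 3201186852864000 · 524288/1978419655660313589123979 = 1678343852714360832000/1978419655660313589123979.
Numerically: E[X] ≈ 0.00084833.

E[X] = 3201186852864000 · (2/19)^{19} = 1678343852714360832000/1978419655660313589123979 ≈ 0.00084833.


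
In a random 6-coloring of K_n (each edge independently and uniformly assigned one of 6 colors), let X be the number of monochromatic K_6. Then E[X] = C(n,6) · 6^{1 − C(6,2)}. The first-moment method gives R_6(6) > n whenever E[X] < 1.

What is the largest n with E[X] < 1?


We need C(n, 6) · 6^{1 − 15} < 1, i.e. C(n, 6) < 6^{15 − 1} = 78364164096.
Check values of n near the boundary:
  n = 193: C(193, 6) = 66364016544; 66364016544 < 78364164096? YES
  n = 194: C(194, 6) = 68482017072; 68482017072 < 78364164096? YES
  n = 195: C(195, 6) = 70656049360; 70656049360 < 78364164096? YES
  n = 196: C(196, 6) = 72887293024; 72887293024 < 78364164096? YES
  n = 197: C(197, 6) = 75176946208; 75176946208 < 78364164096? YES
  n = 198: C(198, 6) = 77526225777; 77526225777 < 78364164096? YES
  n = 199: C(199, 6) = 79936367511; 79936367511 < 78364164096? NO
The largest n with C(n, 6) < 78364164096 is n = 198 (where E[X] = 25842075259/26121388032 ≈ 0.9893). Hence R_6(6) > 198, i.e. R_6(6) ≥ 199.

Largest n = 198; hence R_6(6) > 198.


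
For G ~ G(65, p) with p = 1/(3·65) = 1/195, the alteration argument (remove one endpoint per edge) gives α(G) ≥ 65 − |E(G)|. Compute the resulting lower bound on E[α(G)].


E[|E(G)|] = C(65, 2)·p = 2080 · (1/195) = 32/3.
E[α(G)] ≥ n − E[|E(G)|] = 65 − 32/3 = 163/3.
Numerically: ≈ 54.333.
(This is only a lower bound; the true E[α(G)] may be larger.)

E[α(G)] ≥ 163/3 ≈ 54.333.


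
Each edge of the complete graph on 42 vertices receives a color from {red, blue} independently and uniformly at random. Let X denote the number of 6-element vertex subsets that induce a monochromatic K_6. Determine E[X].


Let X = Σ_S X_S over the C(42, 6) = 5245786 subsets S of size 6, where X_S = 1 if the K_6 on S is monochromatic.
For a fixed S, the K_6 on S has C(6, 2) = 15 edges. P[all 15 edges red] = (1/2)^15, and likewise for blue, so P[monochromatic] = 2·(1/2)^15 = 2^{1 − 15} = 1/16384.
By linearity: E[X] = C(42, 6) · 2^{1 − 15} = 5245786 · 1/16384 = 2622893/8192.
Numerically: E[X] ≈ 320.177368.

E[X] = C(42,6)·2^(1−C(6,2)) = 2622893/8192 ≈ 320.177368.


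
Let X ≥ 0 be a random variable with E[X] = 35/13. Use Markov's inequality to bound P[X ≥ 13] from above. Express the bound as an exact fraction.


μ = E[X] = 35/13, a = 13.
Markov: P[X ≥ 13] ≤ μ/a = (35/13)/13 = 35/169.
Numerically: ≈ 0.207.
(Since a = 13 > μ = 2.692, the bound 35/169 is < 1 and informative.)

P[X ≥ 13] ≤ 35/169 ≈ 0.207.


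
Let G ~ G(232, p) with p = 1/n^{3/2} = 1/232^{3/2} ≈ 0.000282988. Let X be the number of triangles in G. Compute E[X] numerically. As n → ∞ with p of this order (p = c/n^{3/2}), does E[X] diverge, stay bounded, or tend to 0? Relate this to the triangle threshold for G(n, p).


Number of potential triangles: C(232, 3) = 2054360.
Each occurs with probability p³ ≈ (0.000282988)³ ≈ 2.26623044e-11.
By linearity: E[X] = C(232, 3)·p³ ≈ 2054360 · 2.26623044e-11 ≈ 0.000047.
Since α = 3/2 > 1, p = c/n^{3/2} = o(1/n) is below the triangle threshold p ~ 1/n. Asymptotically E[X] ~ (c³/6)·n^{3(1−α)} = (1³/6)·n^{-1.5} → 0, so by Markov's inequality G has no triangles w.h.p.

E[X] ≈ 0.000047; in regime p = Θ(1/n^{3/2}) E[X] tends to 0 (below the triangle threshold p ~ 1/n).


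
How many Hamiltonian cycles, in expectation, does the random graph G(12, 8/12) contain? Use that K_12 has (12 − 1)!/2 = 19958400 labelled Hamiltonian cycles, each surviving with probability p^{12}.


K_12 has (12 − 1)!/2 = 19958400 labelled Hamiltonian cycles.
For each such Hamiltonian cycle H, let X_H = 1 if all 12 edges of H are present in G. Then P[X_H = 1] = p^{12} = (2/3)^{12} = 4096/531441.
Summing the indicators: E[X] = Σ_H E[X_H] = 19958400 · p^{12} = 19958400 · 4096/531441 = 1009254400/6561.
Numerically: E[X] ≈ 1.5383e+05.

E[X] = 19958400 · (2/3)^{12} = 1009254400/6561 ≈ 1.5383e+05.


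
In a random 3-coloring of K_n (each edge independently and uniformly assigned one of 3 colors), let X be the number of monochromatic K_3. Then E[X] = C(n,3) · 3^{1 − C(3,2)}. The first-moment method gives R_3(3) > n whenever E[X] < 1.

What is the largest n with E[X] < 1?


We need C(n, 3) · 3^{1 − 3} < 1, i.e. C(n, 3) < 3^{3 − 1} = 9.
Check values of n near the boundary:
  n = 3: C(3, 3) = 1; 1 < 9? YES
  n = 4: C(4, 3) = 4; 4 < 9? YES
  n = 5: C(5, 3) = 10; 10 < 9? NO
The largest n with C(n, 3) < 9 is n = 4 (where E[X] = 4/9 ≈ 0.444). Hence R_3(3) > 4, i.e. R_3(3) ≥ 5.

Largest n = 4; hence R_3(3) > 4.


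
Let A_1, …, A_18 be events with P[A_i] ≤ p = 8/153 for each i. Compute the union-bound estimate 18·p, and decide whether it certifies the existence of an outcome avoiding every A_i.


Union bound: P[∪_{i=1}^{18} A_i] ≤ Σ_i P[A_i] ≤ 18·p = 18·(8/153) = 16/17.
Numerically: 16/17 ≈ 0.9411765.
Is 16/17 < 1? YES.
Since P[∪ A_i] ≤ 16/17 < 1, the complement has P[∩ A_i^c] ≥ 1 − 16/17 = 1/17 > 0, so some outcome avoids every A_i.

18·p = 16/17 ≈ 0.9411765; existence CERTIFIED by the union bound.


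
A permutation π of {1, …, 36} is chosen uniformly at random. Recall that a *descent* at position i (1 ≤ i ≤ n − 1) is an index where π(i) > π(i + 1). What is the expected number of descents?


Write X = Σ X_I over i = 1, …, 35, with X_I the indicator of one descent.
There are 35 indicators.
For each fixed i, the pair (π(i), π(i+1)) is a uniformly random ordered pair of distinct values from {1, …, 36}; by symmetry P[π(i) > π(i+1)] = 1/2.
By linearity: E[X] = 35 · (1/2) = (36 − 1) · (1/2) = 35/2 ≈ 17.5000.

E[X] = 35/2 = 17.5000.


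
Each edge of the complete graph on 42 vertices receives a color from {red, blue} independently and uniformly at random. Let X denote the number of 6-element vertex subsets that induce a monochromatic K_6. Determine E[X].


Let X = Σ_S X_S over the C(42, 6) = 5245786 subsets S of size 6, where X_S = 1 if the K_6 on S is monochromatic.
For a fixed S, the K_6 on S has C(6, 2) = 15 edges. P[all 15 edges red] = (1/2)^15, and likewise for blue, so P[monochromatic] = 2·(1/2)^15 = 2^{1 − 15} = 1/16384.
Summing: E[X] = C(42, 6) · 2^{1 − 15} = 5245786 · 1/16384 = 2622893/8192.
Numerically: E[X] ≈ 320.17737.

E[X] = C(42,6)·2^(1−C(6,2)) = 2622893/8192 ≈ 320.17737.


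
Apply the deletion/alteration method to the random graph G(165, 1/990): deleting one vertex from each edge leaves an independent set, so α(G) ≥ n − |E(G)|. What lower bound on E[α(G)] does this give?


E[|E(G)|] = C(165, 2)·p = 13530 · (1/990) = 41/3.
E[α(G)] ≥ n − E[|E(G)|] = 165 − 41/3 = 454/3.
Numerically: ≈ 151.33333.
(This is only a lower bound; the true E[α(G)] may be larger.)

E[α(G)] ≥ 454/3 ≈ 151.33333.


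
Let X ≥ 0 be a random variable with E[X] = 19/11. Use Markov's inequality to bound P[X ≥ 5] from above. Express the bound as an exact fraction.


μ = E[X] = 19/11, a = 5.
Markov: P[X ≥ 5] ≤ μ/a = (19/11)/5 = 19/55.
Numerically: ≈ 0.34545.
(Since a = 5 > μ = 1.72727, the bound 19/55 is < 1 and informative.)

P[X ≥ 5] ≤ 19/55 ≈ 0.34545.


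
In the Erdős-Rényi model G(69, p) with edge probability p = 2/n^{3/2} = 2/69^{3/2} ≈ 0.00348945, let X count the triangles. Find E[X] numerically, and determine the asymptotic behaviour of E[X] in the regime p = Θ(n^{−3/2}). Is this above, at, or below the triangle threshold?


Number of potential triangles: C(69, 3) = 52394.
Each occurs with probability p³ ≈ (0.00348945)³ ≈ 4.24882730e-08.
By linearity: E[X] = C(69, 3)·p³ ≈ 52394 · 4.24882730e-08 ≈ 0.002226.
Since α = 3/2 > 1, p = c/n^{3/2} = o(1/n) is below the triangle threshold p ~ 1/n. Asymptotically E[X] ~ (c³/6)·n^{3(1−α)} = (2³/6)·n^{-1.5} → 0, so by Markov's inequality G has no triangles w.h.p.

E[X] ≈ 0.002226; in regime p = Θ(1/n^{3/2}) E[X] tends to 0 (below the triangle threshold p ~ 1/n).


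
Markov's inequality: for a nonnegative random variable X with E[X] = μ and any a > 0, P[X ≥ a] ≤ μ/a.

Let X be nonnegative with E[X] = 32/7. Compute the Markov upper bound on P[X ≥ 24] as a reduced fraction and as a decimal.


μ = E[X] = 32/7, a = 24.
Markov: P[X ≥ 24] ≤ μ/a = (32/7)/24 = 4/21.
Numerically: ≈ 0.190476.
(Since a = 24 > μ = 4.571429, the bound 4/21 is < 1 and informative.)

P[X ≥ 24] ≤ 4/21 ≈ 0.190476.


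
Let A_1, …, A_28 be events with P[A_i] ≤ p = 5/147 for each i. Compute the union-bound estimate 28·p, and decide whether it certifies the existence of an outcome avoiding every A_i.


Union bound: P[∪_{i=1}^{28} A_i] ≤ Σ_i P[A_i] ≤ 28·p = 28·(5/147) = 20/21.
Numerically: 20/21 ≈ 0.952.
Is 20/21 < 1? YES.
Since P[∪ A_i] ≤ 20/21 < 1, the complement has P[∩ A_i^c] ≥ 1 − 20/21 = 1/21 > 0, so some outcome avoids every A_i.

28·p = 20/21 ≈ 0.952; existence CERTIFIED by the union bound.


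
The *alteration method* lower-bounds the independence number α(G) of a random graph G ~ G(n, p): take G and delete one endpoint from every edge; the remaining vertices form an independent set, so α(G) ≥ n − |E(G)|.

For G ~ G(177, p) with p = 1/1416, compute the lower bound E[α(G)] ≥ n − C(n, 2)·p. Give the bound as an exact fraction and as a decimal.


E[|E(G)|] = C(177, 2)·p = 15576 · (1/1416) = 11.
E[α(G)] ≥ n − E[|E(G)|] = 177 − 11 = 166.
Numerically: ≈ 166.0000.
(This is only a lower bound; the true E[α(G)] may be larger.)

E[α(G)] ≥ 166 ≈ 166.0000.


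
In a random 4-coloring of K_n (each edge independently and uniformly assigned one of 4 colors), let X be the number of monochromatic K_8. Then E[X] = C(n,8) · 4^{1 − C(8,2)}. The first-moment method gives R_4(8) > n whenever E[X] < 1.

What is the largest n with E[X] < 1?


We need C(n, 8) · 4^{1 − 28} < 1, i.e. C(n, 8) < 4^{28 − 1} = 18014398509481984.
Check values of n near the boundary:
  n = 403: C(403, 8) = 16090020602228430; 16090020602228430 < 18014398509481984? YES
  n = 404: C(404, 8) = 16415071523485570; 16415071523485570 < 18014398509481984? YES
  n = 405: C(405, 8) = 16745853821188050; 16745853821188050 < 18014398509481984? YES
  n = 406: C(406, 8) = 17082453897995850; 17082453897995850 < 18014398509481984? YES
  n = 407: C(407, 8) = 17424959239309050; 17424959239309050 < 18014398509481984? YES
  n = 408: C(408, 8) = 17773458424095231; 17773458424095231 < 18014398509481984? YES
  n = 409: C(409, 8) = 18128041135797879; 18128041135797879 < 18014398509481984? NO
  n = 410: C(410, 8) = 18488798173326195; 18488798173326195 < 18014398509481984? NO
The largest n with C(n, 8) < 18014398509481984 is n = 408 (where E[X] = 17773458424095231/18014398509481984 ≈ 0.9866251). Hence R_4(8) > 408, i.e. R_4(8) ≥ 409.

Largest n = 408; hence R_4(8) > 408.


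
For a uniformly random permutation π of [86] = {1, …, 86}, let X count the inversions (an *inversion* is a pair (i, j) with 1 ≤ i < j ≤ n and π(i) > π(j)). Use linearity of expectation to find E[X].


Write X = Σ X_I over the C(86, 2) = 3655 pairs i < j, with X_I the indicator of one inversion.
There are 3655 indicators.
For each fixed pair i < j, the values π(i) and π(j) are two distinct elements of {1, …, 86} in uniformly random order; by symmetry P[π(i) > π(j)] = 1/2.
By linearity: E[X] = 3655 · (1/2) = C(86, 2) · (1/2) = 3655/2 = 3655/2 ≈ 1827.500000.

E[X] = 3655/2 = 1827.500000.


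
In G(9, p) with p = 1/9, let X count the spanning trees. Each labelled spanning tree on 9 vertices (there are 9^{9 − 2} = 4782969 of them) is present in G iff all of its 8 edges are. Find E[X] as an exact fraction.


K_9 has 9^{9 − 2} = 4782969 labelled spanning trees.
For each such spanning tree H, let X_H = 1 if all 8 edges of H are present in G. Then P[X_H = 1] = p^{8} = (1/9)^{8} = 1/43046721.
By linearity of expectation: E[X] = Σ_H E[X_H] = 4782969 · p^{8} = 4782969 · 1/43046721 = 1/9.
Numerically: E[X] ≈ 0.111.

E[X] = 4782969 · (1/9)^{8} = 1/9 ≈ 0.111.


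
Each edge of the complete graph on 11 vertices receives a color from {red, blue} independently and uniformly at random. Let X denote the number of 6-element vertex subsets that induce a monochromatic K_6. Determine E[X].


Let X = Σ_S X_S over the C(11, 6) = 462 subsets S of size 6, where X_S = 1 if the K_6 on S is monochromatic.
For a fixed S, the K_6 on S has C(6, 2) = 15 edges. P[all 15 edges red] = (1/2)^15, and likewise for blue, so P[monochromatic] = 2·(1/2)^15 = 2^{1 − 15} = 1/16384.
By linearity: E[X] = C(11, 6) · 2^{1 − 15} = 462 · 1/16384 = 231/8192.
Numerically: E[X] ≈ 0.028.

E[X] = C(11,6)·2^(1−C(6,2)) = 231/8192 ≈ 0.028.


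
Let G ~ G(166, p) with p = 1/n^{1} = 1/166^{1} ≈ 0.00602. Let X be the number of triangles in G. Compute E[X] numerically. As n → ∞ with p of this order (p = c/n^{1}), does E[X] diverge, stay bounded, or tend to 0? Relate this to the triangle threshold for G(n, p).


Number of potential triangles: C(166, 3) = 748660.
Each occurs with probability p³ ≈ (0.00602)³ ≈ 2.18613e-07.
By linearity: E[X] = C(166, 3)·p³ ≈ 748660 · 2.18613e-07 ≈ 0.164.
Here α = 1, so p = 1/n is exactly at the triangle threshold p ~ 1/n. Asymptotically E[X] → c³/6 = 1³/6 = 1/6 ≈ 0.167, a bounded constant. In this regime the triangle count is asymptotically Poisson(c³/6).

E[X] ≈ 0.164; in regime p = Θ(1/n^{1}) E[X] stays bounded (at the triangle threshold p ~ 1/n).


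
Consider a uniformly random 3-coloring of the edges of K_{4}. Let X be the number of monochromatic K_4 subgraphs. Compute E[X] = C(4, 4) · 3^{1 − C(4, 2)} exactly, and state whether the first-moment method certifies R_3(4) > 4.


E[X] = C(4, 4) · 3^{1 − 6} = 1 · 3^{−5} = 1/243.
As a reduced fraction: E[X] = 1/243 ≈ 0.0041152.
Is E[X] < 1? YES.
Since E[X] < 1, there exists a 3-coloring of K_{4} with no monochromatic K_4; hence R_3(4) > 4.

E[X] = 1/243 ≈ 0.0041152; E[X] < 1, so R_3(4) > 4.


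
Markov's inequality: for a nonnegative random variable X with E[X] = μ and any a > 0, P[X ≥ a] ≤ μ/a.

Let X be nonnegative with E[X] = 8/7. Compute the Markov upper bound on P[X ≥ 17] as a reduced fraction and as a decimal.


μ = E[X] = 8/7, a = 17.
Markov: P[X ≥ 17] ≤ μ/a = (8/7)/17 = 8/119.
Numerically: ≈ 0.0672.
(Since a = 17 > μ = 1.1429, the bound 8/119 is < 1 and informative.)

P[X ≥ 17] ≤ 8/119 ≈ 0.0672.


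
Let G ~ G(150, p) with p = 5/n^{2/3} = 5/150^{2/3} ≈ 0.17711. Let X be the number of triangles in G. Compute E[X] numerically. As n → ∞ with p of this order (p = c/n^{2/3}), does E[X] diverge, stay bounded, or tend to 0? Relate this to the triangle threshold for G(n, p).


Number of potential triangles: C(150, 3) = 551300.
Each occurs with probability p³ ≈ (0.17711)³ ≈ 5.5555556e-03.
By linearity: E[X] = C(150, 3)·p³ ≈ 551300 · 5.5555556e-03 ≈ 3062.77778.
Since α = 2/3 < 1, p = c/n^{2/3} ≫ 1/n is above the triangle threshold p ~ 1/n. Asymptotically E[X] ~ (c³/6)·n^{3(1−α)} = (5³/6)·n^{1} → ∞; triangles are abundant w.h.p.

E[X] ≈ 3062.77778; in regime p = Θ(1/n^{2/3}) E[X] diverges (above the triangle threshold p ~ 1/n).


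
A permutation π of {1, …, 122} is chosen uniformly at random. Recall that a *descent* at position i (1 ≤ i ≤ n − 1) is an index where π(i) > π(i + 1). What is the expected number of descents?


Write X = Σ X_I over i = 1, …, 121, with X_I the indicator of one descent.
There are 121 indicators.
For each fixed i, the pair (π(i), π(i+1)) is a uniformly random ordered pair of distinct values from {1, …, 122}; by symmetry P[π(i) > π(i+1)] = 1/2.
By linearity: E[X] = 121 · (1/2) = (122 − 1) · (1/2) = 121/2 ≈ 60.500000.

E[X] = 121/2 = 60.500000.


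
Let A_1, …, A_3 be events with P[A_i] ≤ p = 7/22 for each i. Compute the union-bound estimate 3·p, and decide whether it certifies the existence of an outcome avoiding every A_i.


Union bound: P[∪_{i=1}^{3} A_i] ≤ Σ_i P[A_i] ≤ 3·p = 3·(7/22) = 21/22.
Numerically: 21/22 ≈ 0.955.
Is 21/22 < 1? YES.
Since P[∪ A_i] ≤ 21/22 < 1, the complement has P[∩ A_i^c] ≥ 1 − 21/22 = 1/22 > 0, so some outcome avoids every A_i.

3·p = 21/22 ≈ 0.955; existence CERTIFIED by the union bound.


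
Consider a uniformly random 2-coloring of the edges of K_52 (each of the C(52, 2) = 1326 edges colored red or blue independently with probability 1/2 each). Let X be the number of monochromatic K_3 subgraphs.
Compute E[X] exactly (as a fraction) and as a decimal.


Let X = Σ_S X_S over the C(52, 3) = 22100 subsets S of size 3, where X_S = 1 if the K_3 on S is monochromatic.
For a fixed S, the K_3 on S has C(3, 2) = 3 edges. P[all 3 edges red] = (1/2)^3, and likewise for blue, so P[monochromatic] = 2·(1/2)^3 = 2^{1 − 3} = 1/4.
Summing: E[X] = C(52, 3) · 2^{1 − 3} = 22100 · 1/4 = 5525.
Numerically: E[X] ≈ 5525.0000.

E[X] = C(52,3)·2^(1−C(3,2)) = 5525 ≈ 5525.0000.


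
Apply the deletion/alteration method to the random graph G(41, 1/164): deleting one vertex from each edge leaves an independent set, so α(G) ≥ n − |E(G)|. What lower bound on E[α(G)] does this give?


E[|E(G)|] = C(41, 2)·p = 820 · (1/164) = 5.
E[α(G)] ≥ n − E[|E(G)|] = 41 − 5 = 36.
Numerically: ≈ 36.0000.
(This is only a lower bound; the true E[α(G)] may be larger.)

E[α(G)] ≥ 36 ≈ 36.0000.


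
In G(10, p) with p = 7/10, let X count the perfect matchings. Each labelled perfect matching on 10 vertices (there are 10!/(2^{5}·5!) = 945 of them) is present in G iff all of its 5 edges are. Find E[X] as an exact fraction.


K_10 has 10!/(2^{5}·5!) = 945 labelled perfect matchings.
For each such perfect matching H, let X_H = 1 if all 5 edges of H are present in G. Then P[X_H = 1] = p^{5} = (7/10)^{5} = 16807/100000.
By linearity: E[X] = Σ_H E[X_H] = 945 · p^{5} = 945 · 16807/100000 = 3176523/20000.
Numerically: E[X] ≈ 158.8.

E[X] = 945 · (7/10)^{5} = 3176523/20000 ≈ 158.8.


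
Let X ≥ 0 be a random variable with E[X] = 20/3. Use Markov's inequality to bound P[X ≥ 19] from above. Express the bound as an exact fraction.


μ = E[X] = 20/3, a = 19.
Markov: P[X ≥ 19] ≤ μ/a = (20/3)/19 = 20/57.
Numerically: ≈ 0.35088.
(Since a = 19 > μ = 6.66667, the bound 20/57 is < 1 and informative.)

P[X ≥ 19] ≤ 20/57 ≈ 0.35088.


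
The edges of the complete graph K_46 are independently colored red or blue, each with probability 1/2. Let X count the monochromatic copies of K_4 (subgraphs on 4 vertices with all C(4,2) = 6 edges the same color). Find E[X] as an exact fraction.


Let X = Σ_S X_S over the C(46, 4) = 163185 subsets S of size 4, where X_S = 1 if the K_4 on S is monochromatic.
For a fixed S, the K_4 on S has C(4, 2) = 6 edges. P[all 6 edges red] = (1/2)^6, and likewise for blue, so P[monochromatic] = 2·(1/2)^6 = 2^{1 − 6} = 1/32.
By linearity: E[X] = C(46, 4) · 2^{1 − 6} = 163185 · 1/32 = 163185/32.
Numerically: E[X] ≈ 5099.53125.

E[X] = C(46,4)·2^(1−C(4,2)) = 163185/32 ≈ 5099.53125.
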